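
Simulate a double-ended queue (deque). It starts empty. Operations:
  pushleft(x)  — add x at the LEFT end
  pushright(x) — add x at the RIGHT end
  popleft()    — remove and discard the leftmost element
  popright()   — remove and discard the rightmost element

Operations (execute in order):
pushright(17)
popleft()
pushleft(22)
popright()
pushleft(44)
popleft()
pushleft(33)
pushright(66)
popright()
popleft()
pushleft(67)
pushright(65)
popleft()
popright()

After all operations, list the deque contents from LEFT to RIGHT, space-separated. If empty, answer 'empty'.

Answer: empty

Derivation:
pushright(17): [17]
popleft(): []
pushleft(22): [22]
popright(): []
pushleft(44): [44]
popleft(): []
pushleft(33): [33]
pushright(66): [33, 66]
popright(): [33]
popleft(): []
pushleft(67): [67]
pushright(65): [67, 65]
popleft(): [65]
popright(): []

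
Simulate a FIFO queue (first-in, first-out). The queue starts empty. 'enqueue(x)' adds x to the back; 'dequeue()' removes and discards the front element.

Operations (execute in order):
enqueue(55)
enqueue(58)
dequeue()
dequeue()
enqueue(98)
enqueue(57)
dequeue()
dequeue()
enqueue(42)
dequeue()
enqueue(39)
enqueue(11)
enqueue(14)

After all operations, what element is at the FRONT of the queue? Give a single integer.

Answer: 39

Derivation:
enqueue(55): queue = [55]
enqueue(58): queue = [55, 58]
dequeue(): queue = [58]
dequeue(): queue = []
enqueue(98): queue = [98]
enqueue(57): queue = [98, 57]
dequeue(): queue = [57]
dequeue(): queue = []
enqueue(42): queue = [42]
dequeue(): queue = []
enqueue(39): queue = [39]
enqueue(11): queue = [39, 11]
enqueue(14): queue = [39, 11, 14]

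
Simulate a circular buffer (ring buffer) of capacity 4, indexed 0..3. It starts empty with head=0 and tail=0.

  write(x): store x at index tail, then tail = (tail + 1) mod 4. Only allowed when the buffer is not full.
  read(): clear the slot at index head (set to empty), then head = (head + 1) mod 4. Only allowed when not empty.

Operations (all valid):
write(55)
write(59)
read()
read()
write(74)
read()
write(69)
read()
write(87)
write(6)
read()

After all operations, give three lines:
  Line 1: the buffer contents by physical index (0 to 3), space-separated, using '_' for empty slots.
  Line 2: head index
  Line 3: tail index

Answer: _ 6 _ _
1
2

Derivation:
write(55): buf=[55 _ _ _], head=0, tail=1, size=1
write(59): buf=[55 59 _ _], head=0, tail=2, size=2
read(): buf=[_ 59 _ _], head=1, tail=2, size=1
read(): buf=[_ _ _ _], head=2, tail=2, size=0
write(74): buf=[_ _ 74 _], head=2, tail=3, size=1
read(): buf=[_ _ _ _], head=3, tail=3, size=0
write(69): buf=[_ _ _ 69], head=3, tail=0, size=1
read(): buf=[_ _ _ _], head=0, tail=0, size=0
write(87): buf=[87 _ _ _], head=0, tail=1, size=1
write(6): buf=[87 6 _ _], head=0, tail=2, size=2
read(): buf=[_ 6 _ _], head=1, tail=2, size=1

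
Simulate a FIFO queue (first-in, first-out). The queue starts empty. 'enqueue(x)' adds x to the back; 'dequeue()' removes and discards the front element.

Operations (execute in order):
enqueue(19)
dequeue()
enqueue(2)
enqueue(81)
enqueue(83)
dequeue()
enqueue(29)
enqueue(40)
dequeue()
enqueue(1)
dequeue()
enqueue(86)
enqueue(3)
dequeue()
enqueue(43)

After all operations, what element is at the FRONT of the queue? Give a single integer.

enqueue(19): queue = [19]
dequeue(): queue = []
enqueue(2): queue = [2]
enqueue(81): queue = [2, 81]
enqueue(83): queue = [2, 81, 83]
dequeue(): queue = [81, 83]
enqueue(29): queue = [81, 83, 29]
enqueue(40): queue = [81, 83, 29, 40]
dequeue(): queue = [83, 29, 40]
enqueue(1): queue = [83, 29, 40, 1]
dequeue(): queue = [29, 40, 1]
enqueue(86): queue = [29, 40, 1, 86]
enqueue(3): queue = [29, 40, 1, 86, 3]
dequeue(): queue = [40, 1, 86, 3]
enqueue(43): queue = [40, 1, 86, 3, 43]

Answer: 40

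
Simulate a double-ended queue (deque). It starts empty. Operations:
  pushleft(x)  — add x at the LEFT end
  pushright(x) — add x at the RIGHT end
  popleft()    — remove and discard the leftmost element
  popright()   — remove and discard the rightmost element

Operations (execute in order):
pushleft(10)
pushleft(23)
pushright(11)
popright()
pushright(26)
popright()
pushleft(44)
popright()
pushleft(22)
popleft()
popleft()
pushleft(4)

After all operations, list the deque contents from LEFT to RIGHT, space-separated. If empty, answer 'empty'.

Answer: 4 23

Derivation:
pushleft(10): [10]
pushleft(23): [23, 10]
pushright(11): [23, 10, 11]
popright(): [23, 10]
pushright(26): [23, 10, 26]
popright(): [23, 10]
pushleft(44): [44, 23, 10]
popright(): [44, 23]
pushleft(22): [22, 44, 23]
popleft(): [44, 23]
popleft(): [23]
pushleft(4): [4, 23]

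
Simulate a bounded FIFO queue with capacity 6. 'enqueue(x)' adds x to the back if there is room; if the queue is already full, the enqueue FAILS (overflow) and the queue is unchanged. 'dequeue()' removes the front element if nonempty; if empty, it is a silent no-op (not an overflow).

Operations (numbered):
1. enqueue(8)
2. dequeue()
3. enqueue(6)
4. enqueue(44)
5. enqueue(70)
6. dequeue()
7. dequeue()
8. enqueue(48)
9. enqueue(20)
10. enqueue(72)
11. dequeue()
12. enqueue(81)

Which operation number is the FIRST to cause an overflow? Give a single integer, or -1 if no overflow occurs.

1. enqueue(8): size=1
2. dequeue(): size=0
3. enqueue(6): size=1
4. enqueue(44): size=2
5. enqueue(70): size=3
6. dequeue(): size=2
7. dequeue(): size=1
8. enqueue(48): size=2
9. enqueue(20): size=3
10. enqueue(72): size=4
11. dequeue(): size=3
12. enqueue(81): size=4

Answer: -1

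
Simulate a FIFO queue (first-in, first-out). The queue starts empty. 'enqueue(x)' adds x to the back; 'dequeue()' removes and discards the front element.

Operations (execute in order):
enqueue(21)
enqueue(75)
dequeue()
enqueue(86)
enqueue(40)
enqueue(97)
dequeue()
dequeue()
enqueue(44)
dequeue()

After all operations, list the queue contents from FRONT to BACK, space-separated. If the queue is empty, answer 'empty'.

enqueue(21): [21]
enqueue(75): [21, 75]
dequeue(): [75]
enqueue(86): [75, 86]
enqueue(40): [75, 86, 40]
enqueue(97): [75, 86, 40, 97]
dequeue(): [86, 40, 97]
dequeue(): [40, 97]
enqueue(44): [40, 97, 44]
dequeue(): [97, 44]

Answer: 97 44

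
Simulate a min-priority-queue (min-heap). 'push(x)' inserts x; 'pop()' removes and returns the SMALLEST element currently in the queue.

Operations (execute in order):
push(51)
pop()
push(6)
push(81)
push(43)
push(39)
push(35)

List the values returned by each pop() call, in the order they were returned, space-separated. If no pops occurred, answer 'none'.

push(51): heap contents = [51]
pop() → 51: heap contents = []
push(6): heap contents = [6]
push(81): heap contents = [6, 81]
push(43): heap contents = [6, 43, 81]
push(39): heap contents = [6, 39, 43, 81]
push(35): heap contents = [6, 35, 39, 43, 81]

Answer: 51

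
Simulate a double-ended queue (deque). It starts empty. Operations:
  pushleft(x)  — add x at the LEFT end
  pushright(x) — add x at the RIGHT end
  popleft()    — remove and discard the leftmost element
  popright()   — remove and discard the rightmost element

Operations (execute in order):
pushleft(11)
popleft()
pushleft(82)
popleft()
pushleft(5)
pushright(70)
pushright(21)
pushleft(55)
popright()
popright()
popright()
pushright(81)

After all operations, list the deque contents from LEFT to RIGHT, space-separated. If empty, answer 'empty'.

Answer: 55 81

Derivation:
pushleft(11): [11]
popleft(): []
pushleft(82): [82]
popleft(): []
pushleft(5): [5]
pushright(70): [5, 70]
pushright(21): [5, 70, 21]
pushleft(55): [55, 5, 70, 21]
popright(): [55, 5, 70]
popright(): [55, 5]
popright(): [55]
pushright(81): [55, 81]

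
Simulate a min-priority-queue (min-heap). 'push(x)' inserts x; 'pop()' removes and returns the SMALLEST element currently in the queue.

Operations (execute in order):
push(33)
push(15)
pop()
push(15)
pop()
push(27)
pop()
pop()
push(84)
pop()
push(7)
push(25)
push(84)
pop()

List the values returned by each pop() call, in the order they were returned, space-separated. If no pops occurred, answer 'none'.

push(33): heap contents = [33]
push(15): heap contents = [15, 33]
pop() → 15: heap contents = [33]
push(15): heap contents = [15, 33]
pop() → 15: heap contents = [33]
push(27): heap contents = [27, 33]
pop() → 27: heap contents = [33]
pop() → 33: heap contents = []
push(84): heap contents = [84]
pop() → 84: heap contents = []
push(7): heap contents = [7]
push(25): heap contents = [7, 25]
push(84): heap contents = [7, 25, 84]
pop() → 7: heap contents = [25, 84]

Answer: 15 15 27 33 84 7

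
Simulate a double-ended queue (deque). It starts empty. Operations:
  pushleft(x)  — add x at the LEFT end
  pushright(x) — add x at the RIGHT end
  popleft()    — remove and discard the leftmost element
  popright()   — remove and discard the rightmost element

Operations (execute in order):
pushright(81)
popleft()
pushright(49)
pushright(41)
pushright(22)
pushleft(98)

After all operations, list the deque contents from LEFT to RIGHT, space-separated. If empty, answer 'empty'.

Answer: 98 49 41 22

Derivation:
pushright(81): [81]
popleft(): []
pushright(49): [49]
pushright(41): [49, 41]
pushright(22): [49, 41, 22]
pushleft(98): [98, 49, 41, 22]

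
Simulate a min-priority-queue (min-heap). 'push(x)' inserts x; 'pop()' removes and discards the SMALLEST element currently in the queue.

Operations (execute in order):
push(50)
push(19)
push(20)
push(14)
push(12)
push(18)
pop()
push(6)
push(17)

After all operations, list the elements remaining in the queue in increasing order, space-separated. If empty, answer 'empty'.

push(50): heap contents = [50]
push(19): heap contents = [19, 50]
push(20): heap contents = [19, 20, 50]
push(14): heap contents = [14, 19, 20, 50]
push(12): heap contents = [12, 14, 19, 20, 50]
push(18): heap contents = [12, 14, 18, 19, 20, 50]
pop() → 12: heap contents = [14, 18, 19, 20, 50]
push(6): heap contents = [6, 14, 18, 19, 20, 50]
push(17): heap contents = [6, 14, 17, 18, 19, 20, 50]

Answer: 6 14 17 18 19 20 50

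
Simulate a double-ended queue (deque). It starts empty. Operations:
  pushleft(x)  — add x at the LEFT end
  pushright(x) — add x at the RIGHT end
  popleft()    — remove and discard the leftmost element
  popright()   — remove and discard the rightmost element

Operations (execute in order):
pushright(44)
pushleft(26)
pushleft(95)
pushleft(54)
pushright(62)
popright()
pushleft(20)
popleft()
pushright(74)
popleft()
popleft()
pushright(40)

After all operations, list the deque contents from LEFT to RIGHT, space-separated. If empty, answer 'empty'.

pushright(44): [44]
pushleft(26): [26, 44]
pushleft(95): [95, 26, 44]
pushleft(54): [54, 95, 26, 44]
pushright(62): [54, 95, 26, 44, 62]
popright(): [54, 95, 26, 44]
pushleft(20): [20, 54, 95, 26, 44]
popleft(): [54, 95, 26, 44]
pushright(74): [54, 95, 26, 44, 74]
popleft(): [95, 26, 44, 74]
popleft(): [26, 44, 74]
pushright(40): [26, 44, 74, 40]

Answer: 26 44 74 40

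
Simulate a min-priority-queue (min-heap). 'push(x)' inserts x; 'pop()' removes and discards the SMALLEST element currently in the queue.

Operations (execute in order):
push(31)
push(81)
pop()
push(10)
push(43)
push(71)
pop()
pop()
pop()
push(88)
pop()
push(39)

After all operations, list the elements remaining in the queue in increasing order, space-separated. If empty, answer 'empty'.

Answer: 39 88

Derivation:
push(31): heap contents = [31]
push(81): heap contents = [31, 81]
pop() → 31: heap contents = [81]
push(10): heap contents = [10, 81]
push(43): heap contents = [10, 43, 81]
push(71): heap contents = [10, 43, 71, 81]
pop() → 10: heap contents = [43, 71, 81]
pop() → 43: heap contents = [71, 81]
pop() → 71: heap contents = [81]
push(88): heap contents = [81, 88]
pop() → 81: heap contents = [88]
push(39): heap contents = [39, 88]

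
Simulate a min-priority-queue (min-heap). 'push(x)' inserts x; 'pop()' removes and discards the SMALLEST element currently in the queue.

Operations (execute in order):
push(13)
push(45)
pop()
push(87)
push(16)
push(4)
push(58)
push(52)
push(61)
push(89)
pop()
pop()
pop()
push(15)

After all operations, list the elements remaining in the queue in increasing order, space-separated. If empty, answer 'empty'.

push(13): heap contents = [13]
push(45): heap contents = [13, 45]
pop() → 13: heap contents = [45]
push(87): heap contents = [45, 87]
push(16): heap contents = [16, 45, 87]
push(4): heap contents = [4, 16, 45, 87]
push(58): heap contents = [4, 16, 45, 58, 87]
push(52): heap contents = [4, 16, 45, 52, 58, 87]
push(61): heap contents = [4, 16, 45, 52, 58, 61, 87]
push(89): heap contents = [4, 16, 45, 52, 58, 61, 87, 89]
pop() → 4: heap contents = [16, 45, 52, 58, 61, 87, 89]
pop() → 16: heap contents = [45, 52, 58, 61, 87, 89]
pop() → 45: heap contents = [52, 58, 61, 87, 89]
push(15): heap contents = [15, 52, 58, 61, 87, 89]

Answer: 15 52 58 61 87 89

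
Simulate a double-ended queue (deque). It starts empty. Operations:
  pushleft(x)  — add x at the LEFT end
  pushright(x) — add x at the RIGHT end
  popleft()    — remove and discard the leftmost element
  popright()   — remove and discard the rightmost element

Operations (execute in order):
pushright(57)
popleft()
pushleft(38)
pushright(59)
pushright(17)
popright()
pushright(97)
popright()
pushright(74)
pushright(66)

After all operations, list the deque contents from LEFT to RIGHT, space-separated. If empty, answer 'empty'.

pushright(57): [57]
popleft(): []
pushleft(38): [38]
pushright(59): [38, 59]
pushright(17): [38, 59, 17]
popright(): [38, 59]
pushright(97): [38, 59, 97]
popright(): [38, 59]
pushright(74): [38, 59, 74]
pushright(66): [38, 59, 74, 66]

Answer: 38 59 74 66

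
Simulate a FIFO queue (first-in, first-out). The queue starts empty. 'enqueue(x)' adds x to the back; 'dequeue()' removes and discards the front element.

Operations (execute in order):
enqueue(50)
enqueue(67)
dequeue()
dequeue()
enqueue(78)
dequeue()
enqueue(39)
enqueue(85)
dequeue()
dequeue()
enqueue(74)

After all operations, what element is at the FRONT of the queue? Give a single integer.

Answer: 74

Derivation:
enqueue(50): queue = [50]
enqueue(67): queue = [50, 67]
dequeue(): queue = [67]
dequeue(): queue = []
enqueue(78): queue = [78]
dequeue(): queue = []
enqueue(39): queue = [39]
enqueue(85): queue = [39, 85]
dequeue(): queue = [85]
dequeue(): queue = []
enqueue(74): queue = [74]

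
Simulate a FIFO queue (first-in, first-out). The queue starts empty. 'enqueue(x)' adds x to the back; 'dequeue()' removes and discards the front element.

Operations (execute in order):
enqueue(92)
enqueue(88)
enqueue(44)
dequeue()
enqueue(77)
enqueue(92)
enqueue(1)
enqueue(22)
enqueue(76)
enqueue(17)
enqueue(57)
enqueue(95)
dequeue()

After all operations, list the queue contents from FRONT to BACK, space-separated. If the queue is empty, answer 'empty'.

enqueue(92): [92]
enqueue(88): [92, 88]
enqueue(44): [92, 88, 44]
dequeue(): [88, 44]
enqueue(77): [88, 44, 77]
enqueue(92): [88, 44, 77, 92]
enqueue(1): [88, 44, 77, 92, 1]
enqueue(22): [88, 44, 77, 92, 1, 22]
enqueue(76): [88, 44, 77, 92, 1, 22, 76]
enqueue(17): [88, 44, 77, 92, 1, 22, 76, 17]
enqueue(57): [88, 44, 77, 92, 1, 22, 76, 17, 57]
enqueue(95): [88, 44, 77, 92, 1, 22, 76, 17, 57, 95]
dequeue(): [44, 77, 92, 1, 22, 76, 17, 57, 95]

Answer: 44 77 92 1 22 76 17 57 95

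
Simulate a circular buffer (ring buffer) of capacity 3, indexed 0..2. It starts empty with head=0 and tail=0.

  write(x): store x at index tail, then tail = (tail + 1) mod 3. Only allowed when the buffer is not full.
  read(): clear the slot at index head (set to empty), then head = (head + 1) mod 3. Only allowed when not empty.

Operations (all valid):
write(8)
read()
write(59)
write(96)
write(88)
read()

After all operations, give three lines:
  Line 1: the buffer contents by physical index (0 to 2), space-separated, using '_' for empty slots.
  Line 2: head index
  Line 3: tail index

Answer: 88 _ 96
2
1

Derivation:
write(8): buf=[8 _ _], head=0, tail=1, size=1
read(): buf=[_ _ _], head=1, tail=1, size=0
write(59): buf=[_ 59 _], head=1, tail=2, size=1
write(96): buf=[_ 59 96], head=1, tail=0, size=2
write(88): buf=[88 59 96], head=1, tail=1, size=3
read(): buf=[88 _ 96], head=2, tail=1, size=2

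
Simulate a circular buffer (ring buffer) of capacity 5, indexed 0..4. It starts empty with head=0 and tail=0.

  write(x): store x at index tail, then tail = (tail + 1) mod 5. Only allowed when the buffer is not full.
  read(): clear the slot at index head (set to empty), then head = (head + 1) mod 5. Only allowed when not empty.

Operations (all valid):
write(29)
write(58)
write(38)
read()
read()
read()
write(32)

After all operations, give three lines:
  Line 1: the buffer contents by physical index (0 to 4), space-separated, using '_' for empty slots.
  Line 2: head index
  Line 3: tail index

Answer: _ _ _ 32 _
3
4

Derivation:
write(29): buf=[29 _ _ _ _], head=0, tail=1, size=1
write(58): buf=[29 58 _ _ _], head=0, tail=2, size=2
write(38): buf=[29 58 38 _ _], head=0, tail=3, size=3
read(): buf=[_ 58 38 _ _], head=1, tail=3, size=2
read(): buf=[_ _ 38 _ _], head=2, tail=3, size=1
read(): buf=[_ _ _ _ _], head=3, tail=3, size=0
write(32): buf=[_ _ _ 32 _], head=3, tail=4, size=1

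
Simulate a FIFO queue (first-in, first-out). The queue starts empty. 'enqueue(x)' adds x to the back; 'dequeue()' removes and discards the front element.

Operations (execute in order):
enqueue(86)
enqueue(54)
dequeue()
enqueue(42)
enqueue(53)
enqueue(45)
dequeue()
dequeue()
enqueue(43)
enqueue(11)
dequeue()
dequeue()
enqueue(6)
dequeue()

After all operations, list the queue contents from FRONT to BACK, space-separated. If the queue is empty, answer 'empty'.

Answer: 11 6

Derivation:
enqueue(86): [86]
enqueue(54): [86, 54]
dequeue(): [54]
enqueue(42): [54, 42]
enqueue(53): [54, 42, 53]
enqueue(45): [54, 42, 53, 45]
dequeue(): [42, 53, 45]
dequeue(): [53, 45]
enqueue(43): [53, 45, 43]
enqueue(11): [53, 45, 43, 11]
dequeue(): [45, 43, 11]
dequeue(): [43, 11]
enqueue(6): [43, 11, 6]
dequeue(): [11, 6]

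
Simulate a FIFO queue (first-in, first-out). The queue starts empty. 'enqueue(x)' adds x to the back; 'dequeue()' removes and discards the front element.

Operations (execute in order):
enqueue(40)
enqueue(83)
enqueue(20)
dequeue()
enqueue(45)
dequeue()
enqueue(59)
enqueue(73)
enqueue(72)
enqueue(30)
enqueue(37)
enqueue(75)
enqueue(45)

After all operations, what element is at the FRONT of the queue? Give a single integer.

Answer: 20

Derivation:
enqueue(40): queue = [40]
enqueue(83): queue = [40, 83]
enqueue(20): queue = [40, 83, 20]
dequeue(): queue = [83, 20]
enqueue(45): queue = [83, 20, 45]
dequeue(): queue = [20, 45]
enqueue(59): queue = [20, 45, 59]
enqueue(73): queue = [20, 45, 59, 73]
enqueue(72): queue = [20, 45, 59, 73, 72]
enqueue(30): queue = [20, 45, 59, 73, 72, 30]
enqueue(37): queue = [20, 45, 59, 73, 72, 30, 37]
enqueue(75): queue = [20, 45, 59, 73, 72, 30, 37, 75]
enqueue(45): queue = [20, 45, 59, 73, 72, 30, 37, 75, 45]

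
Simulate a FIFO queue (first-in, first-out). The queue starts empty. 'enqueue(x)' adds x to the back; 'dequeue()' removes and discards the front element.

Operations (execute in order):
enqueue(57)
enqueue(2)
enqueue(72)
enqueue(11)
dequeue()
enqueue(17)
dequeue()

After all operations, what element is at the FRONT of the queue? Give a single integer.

enqueue(57): queue = [57]
enqueue(2): queue = [57, 2]
enqueue(72): queue = [57, 2, 72]
enqueue(11): queue = [57, 2, 72, 11]
dequeue(): queue = [2, 72, 11]
enqueue(17): queue = [2, 72, 11, 17]
dequeue(): queue = [72, 11, 17]

Answer: 72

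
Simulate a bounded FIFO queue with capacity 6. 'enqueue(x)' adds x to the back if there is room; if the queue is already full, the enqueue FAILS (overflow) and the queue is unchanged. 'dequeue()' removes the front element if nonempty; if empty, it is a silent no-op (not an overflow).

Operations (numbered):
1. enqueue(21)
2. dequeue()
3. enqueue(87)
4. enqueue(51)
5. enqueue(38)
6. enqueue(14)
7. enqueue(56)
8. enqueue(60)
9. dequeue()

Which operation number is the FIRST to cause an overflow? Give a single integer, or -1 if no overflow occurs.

Answer: -1

Derivation:
1. enqueue(21): size=1
2. dequeue(): size=0
3. enqueue(87): size=1
4. enqueue(51): size=2
5. enqueue(38): size=3
6. enqueue(14): size=4
7. enqueue(56): size=5
8. enqueue(60): size=6
9. dequeue(): size=5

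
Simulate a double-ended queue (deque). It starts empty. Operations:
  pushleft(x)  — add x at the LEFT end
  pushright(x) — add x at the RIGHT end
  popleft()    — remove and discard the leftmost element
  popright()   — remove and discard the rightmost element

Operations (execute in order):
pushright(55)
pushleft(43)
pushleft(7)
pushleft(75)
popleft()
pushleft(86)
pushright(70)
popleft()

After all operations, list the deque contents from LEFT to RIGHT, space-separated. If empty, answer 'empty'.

Answer: 7 43 55 70

Derivation:
pushright(55): [55]
pushleft(43): [43, 55]
pushleft(7): [7, 43, 55]
pushleft(75): [75, 7, 43, 55]
popleft(): [7, 43, 55]
pushleft(86): [86, 7, 43, 55]
pushright(70): [86, 7, 43, 55, 70]
popleft(): [7, 43, 55, 70]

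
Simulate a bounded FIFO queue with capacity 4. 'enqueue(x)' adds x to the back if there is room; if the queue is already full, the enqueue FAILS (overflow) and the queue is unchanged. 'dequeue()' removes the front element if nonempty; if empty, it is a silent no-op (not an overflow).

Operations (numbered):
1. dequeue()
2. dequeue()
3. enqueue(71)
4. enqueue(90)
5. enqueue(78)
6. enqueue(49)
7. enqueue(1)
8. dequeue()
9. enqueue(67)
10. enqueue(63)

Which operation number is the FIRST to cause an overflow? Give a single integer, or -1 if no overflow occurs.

Answer: 7

Derivation:
1. dequeue(): empty, no-op, size=0
2. dequeue(): empty, no-op, size=0
3. enqueue(71): size=1
4. enqueue(90): size=2
5. enqueue(78): size=3
6. enqueue(49): size=4
7. enqueue(1): size=4=cap → OVERFLOW (fail)
8. dequeue(): size=3
9. enqueue(67): size=4
10. enqueue(63): size=4=cap → OVERFLOW (fail)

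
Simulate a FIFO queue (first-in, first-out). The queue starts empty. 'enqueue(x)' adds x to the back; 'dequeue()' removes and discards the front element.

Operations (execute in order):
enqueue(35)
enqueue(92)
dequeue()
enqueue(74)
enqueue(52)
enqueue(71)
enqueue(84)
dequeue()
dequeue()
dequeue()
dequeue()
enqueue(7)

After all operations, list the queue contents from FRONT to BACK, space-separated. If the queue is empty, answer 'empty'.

enqueue(35): [35]
enqueue(92): [35, 92]
dequeue(): [92]
enqueue(74): [92, 74]
enqueue(52): [92, 74, 52]
enqueue(71): [92, 74, 52, 71]
enqueue(84): [92, 74, 52, 71, 84]
dequeue(): [74, 52, 71, 84]
dequeue(): [52, 71, 84]
dequeue(): [71, 84]
dequeue(): [84]
enqueue(7): [84, 7]

Answer: 84 7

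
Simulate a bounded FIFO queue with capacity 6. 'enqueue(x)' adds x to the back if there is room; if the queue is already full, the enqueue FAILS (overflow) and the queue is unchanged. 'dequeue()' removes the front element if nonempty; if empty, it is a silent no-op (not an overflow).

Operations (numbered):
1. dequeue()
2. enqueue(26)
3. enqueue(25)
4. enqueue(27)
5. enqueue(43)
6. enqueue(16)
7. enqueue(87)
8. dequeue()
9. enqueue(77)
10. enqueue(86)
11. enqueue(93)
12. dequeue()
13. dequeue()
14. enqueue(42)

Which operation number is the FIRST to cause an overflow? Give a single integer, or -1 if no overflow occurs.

Answer: 10

Derivation:
1. dequeue(): empty, no-op, size=0
2. enqueue(26): size=1
3. enqueue(25): size=2
4. enqueue(27): size=3
5. enqueue(43): size=4
6. enqueue(16): size=5
7. enqueue(87): size=6
8. dequeue(): size=5
9. enqueue(77): size=6
10. enqueue(86): size=6=cap → OVERFLOW (fail)
11. enqueue(93): size=6=cap → OVERFLOW (fail)
12. dequeue(): size=5
13. dequeue(): size=4
14. enqueue(42): size=5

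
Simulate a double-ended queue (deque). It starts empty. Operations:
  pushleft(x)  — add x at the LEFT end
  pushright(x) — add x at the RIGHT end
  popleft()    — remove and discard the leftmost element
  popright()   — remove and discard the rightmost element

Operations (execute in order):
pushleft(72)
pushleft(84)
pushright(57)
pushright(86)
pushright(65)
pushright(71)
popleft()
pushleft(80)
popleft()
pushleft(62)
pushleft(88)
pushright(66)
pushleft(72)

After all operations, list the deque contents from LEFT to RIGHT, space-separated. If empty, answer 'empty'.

Answer: 72 88 62 72 57 86 65 71 66

Derivation:
pushleft(72): [72]
pushleft(84): [84, 72]
pushright(57): [84, 72, 57]
pushright(86): [84, 72, 57, 86]
pushright(65): [84, 72, 57, 86, 65]
pushright(71): [84, 72, 57, 86, 65, 71]
popleft(): [72, 57, 86, 65, 71]
pushleft(80): [80, 72, 57, 86, 65, 71]
popleft(): [72, 57, 86, 65, 71]
pushleft(62): [62, 72, 57, 86, 65, 71]
pushleft(88): [88, 62, 72, 57, 86, 65, 71]
pushright(66): [88, 62, 72, 57, 86, 65, 71, 66]
pushleft(72): [72, 88, 62, 72, 57, 86, 65, 71, 66]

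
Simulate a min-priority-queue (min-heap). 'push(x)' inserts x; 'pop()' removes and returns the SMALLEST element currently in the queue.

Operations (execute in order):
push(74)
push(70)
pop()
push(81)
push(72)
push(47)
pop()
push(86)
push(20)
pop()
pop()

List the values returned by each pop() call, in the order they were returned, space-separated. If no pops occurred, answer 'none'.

push(74): heap contents = [74]
push(70): heap contents = [70, 74]
pop() → 70: heap contents = [74]
push(81): heap contents = [74, 81]
push(72): heap contents = [72, 74, 81]
push(47): heap contents = [47, 72, 74, 81]
pop() → 47: heap contents = [72, 74, 81]
push(86): heap contents = [72, 74, 81, 86]
push(20): heap contents = [20, 72, 74, 81, 86]
pop() → 20: heap contents = [72, 74, 81, 86]
pop() → 72: heap contents = [74, 81, 86]

Answer: 70 47 20 72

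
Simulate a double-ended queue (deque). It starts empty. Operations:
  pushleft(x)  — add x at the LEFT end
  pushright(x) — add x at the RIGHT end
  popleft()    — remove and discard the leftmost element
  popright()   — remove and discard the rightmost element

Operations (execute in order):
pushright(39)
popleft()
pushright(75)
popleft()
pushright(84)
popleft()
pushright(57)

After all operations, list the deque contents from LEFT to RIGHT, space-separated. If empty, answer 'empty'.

pushright(39): [39]
popleft(): []
pushright(75): [75]
popleft(): []
pushright(84): [84]
popleft(): []
pushright(57): [57]

Answer: 57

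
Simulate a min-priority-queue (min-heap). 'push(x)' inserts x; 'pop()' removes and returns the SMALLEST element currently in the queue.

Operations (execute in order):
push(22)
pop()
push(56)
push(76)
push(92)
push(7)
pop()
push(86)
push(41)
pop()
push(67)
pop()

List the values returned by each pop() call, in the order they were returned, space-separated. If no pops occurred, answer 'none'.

push(22): heap contents = [22]
pop() → 22: heap contents = []
push(56): heap contents = [56]
push(76): heap contents = [56, 76]
push(92): heap contents = [56, 76, 92]
push(7): heap contents = [7, 56, 76, 92]
pop() → 7: heap contents = [56, 76, 92]
push(86): heap contents = [56, 76, 86, 92]
push(41): heap contents = [41, 56, 76, 86, 92]
pop() → 41: heap contents = [56, 76, 86, 92]
push(67): heap contents = [56, 67, 76, 86, 92]
pop() → 56: heap contents = [67, 76, 86, 92]

Answer: 22 7 41 56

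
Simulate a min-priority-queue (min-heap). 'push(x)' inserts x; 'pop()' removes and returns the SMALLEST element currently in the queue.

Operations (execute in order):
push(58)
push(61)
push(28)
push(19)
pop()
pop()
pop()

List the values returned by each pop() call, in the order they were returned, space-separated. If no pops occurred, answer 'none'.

Answer: 19 28 58

Derivation:
push(58): heap contents = [58]
push(61): heap contents = [58, 61]
push(28): heap contents = [28, 58, 61]
push(19): heap contents = [19, 28, 58, 61]
pop() → 19: heap contents = [28, 58, 61]
pop() → 28: heap contents = [58, 61]
pop() → 58: heap contents = [61]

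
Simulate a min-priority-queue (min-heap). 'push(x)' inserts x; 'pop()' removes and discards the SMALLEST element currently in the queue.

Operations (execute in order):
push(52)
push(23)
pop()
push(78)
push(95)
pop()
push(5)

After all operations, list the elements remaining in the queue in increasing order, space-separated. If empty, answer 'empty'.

Answer: 5 78 95

Derivation:
push(52): heap contents = [52]
push(23): heap contents = [23, 52]
pop() → 23: heap contents = [52]
push(78): heap contents = [52, 78]
push(95): heap contents = [52, 78, 95]
pop() → 52: heap contents = [78, 95]
push(5): heap contents = [5, 78, 95]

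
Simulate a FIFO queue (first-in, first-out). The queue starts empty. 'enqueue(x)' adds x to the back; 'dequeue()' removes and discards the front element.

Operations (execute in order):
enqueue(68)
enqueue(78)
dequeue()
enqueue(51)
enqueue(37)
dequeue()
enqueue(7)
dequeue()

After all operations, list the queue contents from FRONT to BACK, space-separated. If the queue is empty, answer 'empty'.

enqueue(68): [68]
enqueue(78): [68, 78]
dequeue(): [78]
enqueue(51): [78, 51]
enqueue(37): [78, 51, 37]
dequeue(): [51, 37]
enqueue(7): [51, 37, 7]
dequeue(): [37, 7]

Answer: 37 7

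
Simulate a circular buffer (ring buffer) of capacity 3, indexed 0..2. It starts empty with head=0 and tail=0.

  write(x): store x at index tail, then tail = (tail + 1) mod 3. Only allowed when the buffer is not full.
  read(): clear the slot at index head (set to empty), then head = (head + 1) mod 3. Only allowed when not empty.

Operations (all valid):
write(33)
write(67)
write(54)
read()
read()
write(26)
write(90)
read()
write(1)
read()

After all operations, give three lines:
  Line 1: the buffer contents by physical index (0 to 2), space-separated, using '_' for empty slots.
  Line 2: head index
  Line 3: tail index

Answer: _ 90 1
1
0

Derivation:
write(33): buf=[33 _ _], head=0, tail=1, size=1
write(67): buf=[33 67 _], head=0, tail=2, size=2
write(54): buf=[33 67 54], head=0, tail=0, size=3
read(): buf=[_ 67 54], head=1, tail=0, size=2
read(): buf=[_ _ 54], head=2, tail=0, size=1
write(26): buf=[26 _ 54], head=2, tail=1, size=2
write(90): buf=[26 90 54], head=2, tail=2, size=3
read(): buf=[26 90 _], head=0, tail=2, size=2
write(1): buf=[26 90 1], head=0, tail=0, size=3
read(): buf=[_ 90 1], head=1, tail=0, size=2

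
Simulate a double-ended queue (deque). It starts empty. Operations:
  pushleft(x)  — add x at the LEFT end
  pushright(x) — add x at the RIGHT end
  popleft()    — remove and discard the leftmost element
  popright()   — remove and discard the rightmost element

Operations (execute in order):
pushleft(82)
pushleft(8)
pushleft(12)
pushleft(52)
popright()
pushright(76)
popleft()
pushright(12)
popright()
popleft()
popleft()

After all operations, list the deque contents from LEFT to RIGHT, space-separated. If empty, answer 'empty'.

Answer: 76

Derivation:
pushleft(82): [82]
pushleft(8): [8, 82]
pushleft(12): [12, 8, 82]
pushleft(52): [52, 12, 8, 82]
popright(): [52, 12, 8]
pushright(76): [52, 12, 8, 76]
popleft(): [12, 8, 76]
pushright(12): [12, 8, 76, 12]
popright(): [12, 8, 76]
popleft(): [8, 76]
popleft(): [76]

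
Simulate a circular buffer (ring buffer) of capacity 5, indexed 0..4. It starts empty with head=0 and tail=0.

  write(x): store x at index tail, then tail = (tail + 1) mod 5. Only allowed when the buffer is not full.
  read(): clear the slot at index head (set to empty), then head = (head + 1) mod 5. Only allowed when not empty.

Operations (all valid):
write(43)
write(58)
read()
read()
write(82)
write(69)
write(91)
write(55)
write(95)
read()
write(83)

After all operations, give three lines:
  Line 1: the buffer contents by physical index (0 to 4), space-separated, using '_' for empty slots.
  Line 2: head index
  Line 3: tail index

Answer: 55 95 83 69 91
3
3

Derivation:
write(43): buf=[43 _ _ _ _], head=0, tail=1, size=1
write(58): buf=[43 58 _ _ _], head=0, tail=2, size=2
read(): buf=[_ 58 _ _ _], head=1, tail=2, size=1
read(): buf=[_ _ _ _ _], head=2, tail=2, size=0
write(82): buf=[_ _ 82 _ _], head=2, tail=3, size=1
write(69): buf=[_ _ 82 69 _], head=2, tail=4, size=2
write(91): buf=[_ _ 82 69 91], head=2, tail=0, size=3
write(55): buf=[55 _ 82 69 91], head=2, tail=1, size=4
write(95): buf=[55 95 82 69 91], head=2, tail=2, size=5
read(): buf=[55 95 _ 69 91], head=3, tail=2, size=4
write(83): buf=[55 95 83 69 91], head=3, tail=3, size=5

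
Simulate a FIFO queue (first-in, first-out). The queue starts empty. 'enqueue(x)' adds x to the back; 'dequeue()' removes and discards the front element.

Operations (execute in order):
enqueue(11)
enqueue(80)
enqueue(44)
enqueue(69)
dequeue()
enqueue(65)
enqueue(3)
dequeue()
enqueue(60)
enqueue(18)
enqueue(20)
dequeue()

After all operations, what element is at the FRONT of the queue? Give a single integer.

enqueue(11): queue = [11]
enqueue(80): queue = [11, 80]
enqueue(44): queue = [11, 80, 44]
enqueue(69): queue = [11, 80, 44, 69]
dequeue(): queue = [80, 44, 69]
enqueue(65): queue = [80, 44, 69, 65]
enqueue(3): queue = [80, 44, 69, 65, 3]
dequeue(): queue = [44, 69, 65, 3]
enqueue(60): queue = [44, 69, 65, 3, 60]
enqueue(18): queue = [44, 69, 65, 3, 60, 18]
enqueue(20): queue = [44, 69, 65, 3, 60, 18, 20]
dequeue(): queue = [69, 65, 3, 60, 18, 20]

Answer: 69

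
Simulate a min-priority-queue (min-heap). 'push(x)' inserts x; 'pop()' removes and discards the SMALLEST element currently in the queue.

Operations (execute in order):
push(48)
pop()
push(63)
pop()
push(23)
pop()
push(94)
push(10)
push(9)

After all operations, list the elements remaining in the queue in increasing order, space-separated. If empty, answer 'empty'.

push(48): heap contents = [48]
pop() → 48: heap contents = []
push(63): heap contents = [63]
pop() → 63: heap contents = []
push(23): heap contents = [23]
pop() → 23: heap contents = []
push(94): heap contents = [94]
push(10): heap contents = [10, 94]
push(9): heap contents = [9, 10, 94]

Answer: 9 10 94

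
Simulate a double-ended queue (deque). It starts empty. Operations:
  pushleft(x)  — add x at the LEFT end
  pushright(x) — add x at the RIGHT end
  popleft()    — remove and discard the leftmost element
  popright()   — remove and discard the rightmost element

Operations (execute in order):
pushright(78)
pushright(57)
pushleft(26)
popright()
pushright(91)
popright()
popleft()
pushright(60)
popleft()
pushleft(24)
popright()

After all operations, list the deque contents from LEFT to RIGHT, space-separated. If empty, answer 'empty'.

pushright(78): [78]
pushright(57): [78, 57]
pushleft(26): [26, 78, 57]
popright(): [26, 78]
pushright(91): [26, 78, 91]
popright(): [26, 78]
popleft(): [78]
pushright(60): [78, 60]
popleft(): [60]
pushleft(24): [24, 60]
popright(): [24]

Answer: 24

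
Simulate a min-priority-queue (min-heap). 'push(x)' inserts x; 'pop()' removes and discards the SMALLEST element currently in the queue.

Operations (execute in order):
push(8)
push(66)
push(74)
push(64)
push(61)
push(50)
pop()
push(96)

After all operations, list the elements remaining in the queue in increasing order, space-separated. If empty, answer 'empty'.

push(8): heap contents = [8]
push(66): heap contents = [8, 66]
push(74): heap contents = [8, 66, 74]
push(64): heap contents = [8, 64, 66, 74]
push(61): heap contents = [8, 61, 64, 66, 74]
push(50): heap contents = [8, 50, 61, 64, 66, 74]
pop() → 8: heap contents = [50, 61, 64, 66, 74]
push(96): heap contents = [50, 61, 64, 66, 74, 96]

Answer: 50 61 64 66 74 96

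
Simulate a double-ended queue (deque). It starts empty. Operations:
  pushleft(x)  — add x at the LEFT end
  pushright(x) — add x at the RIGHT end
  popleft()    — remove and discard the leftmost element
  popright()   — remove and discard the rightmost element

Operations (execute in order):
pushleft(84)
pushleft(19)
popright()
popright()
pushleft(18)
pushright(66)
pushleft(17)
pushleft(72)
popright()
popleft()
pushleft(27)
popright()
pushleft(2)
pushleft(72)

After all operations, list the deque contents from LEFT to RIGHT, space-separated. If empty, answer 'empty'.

Answer: 72 2 27 17

Derivation:
pushleft(84): [84]
pushleft(19): [19, 84]
popright(): [19]
popright(): []
pushleft(18): [18]
pushright(66): [18, 66]
pushleft(17): [17, 18, 66]
pushleft(72): [72, 17, 18, 66]
popright(): [72, 17, 18]
popleft(): [17, 18]
pushleft(27): [27, 17, 18]
popright(): [27, 17]
pushleft(2): [2, 27, 17]
pushleft(72): [72, 2, 27, 17]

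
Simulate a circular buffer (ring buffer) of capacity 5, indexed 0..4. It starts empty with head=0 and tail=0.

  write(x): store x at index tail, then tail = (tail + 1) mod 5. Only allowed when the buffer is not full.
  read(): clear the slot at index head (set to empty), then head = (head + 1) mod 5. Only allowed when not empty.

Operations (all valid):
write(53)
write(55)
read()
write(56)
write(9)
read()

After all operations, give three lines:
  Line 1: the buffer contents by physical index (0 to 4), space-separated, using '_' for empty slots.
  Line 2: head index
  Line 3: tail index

write(53): buf=[53 _ _ _ _], head=0, tail=1, size=1
write(55): buf=[53 55 _ _ _], head=0, tail=2, size=2
read(): buf=[_ 55 _ _ _], head=1, tail=2, size=1
write(56): buf=[_ 55 56 _ _], head=1, tail=3, size=2
write(9): buf=[_ 55 56 9 _], head=1, tail=4, size=3
read(): buf=[_ _ 56 9 _], head=2, tail=4, size=2

Answer: _ _ 56 9 _
2
4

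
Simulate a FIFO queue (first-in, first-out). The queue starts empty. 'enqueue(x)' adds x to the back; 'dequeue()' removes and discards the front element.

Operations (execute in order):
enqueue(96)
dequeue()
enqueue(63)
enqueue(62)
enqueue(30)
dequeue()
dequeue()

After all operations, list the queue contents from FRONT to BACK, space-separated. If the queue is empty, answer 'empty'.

enqueue(96): [96]
dequeue(): []
enqueue(63): [63]
enqueue(62): [63, 62]
enqueue(30): [63, 62, 30]
dequeue(): [62, 30]
dequeue(): [30]

Answer: 30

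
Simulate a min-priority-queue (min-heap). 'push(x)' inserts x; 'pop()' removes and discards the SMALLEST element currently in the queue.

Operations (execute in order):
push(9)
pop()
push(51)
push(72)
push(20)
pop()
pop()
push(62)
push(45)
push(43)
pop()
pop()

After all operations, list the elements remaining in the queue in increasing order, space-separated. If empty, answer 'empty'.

push(9): heap contents = [9]
pop() → 9: heap contents = []
push(51): heap contents = [51]
push(72): heap contents = [51, 72]
push(20): heap contents = [20, 51, 72]
pop() → 20: heap contents = [51, 72]
pop() → 51: heap contents = [72]
push(62): heap contents = [62, 72]
push(45): heap contents = [45, 62, 72]
push(43): heap contents = [43, 45, 62, 72]
pop() → 43: heap contents = [45, 62, 72]
pop() → 45: heap contents = [62, 72]

Answer: 62 72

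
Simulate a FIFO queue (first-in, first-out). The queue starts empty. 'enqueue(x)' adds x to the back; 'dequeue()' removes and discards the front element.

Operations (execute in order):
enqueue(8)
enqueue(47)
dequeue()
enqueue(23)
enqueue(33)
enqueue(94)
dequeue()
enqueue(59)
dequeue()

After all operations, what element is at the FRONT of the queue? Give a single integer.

Answer: 33

Derivation:
enqueue(8): queue = [8]
enqueue(47): queue = [8, 47]
dequeue(): queue = [47]
enqueue(23): queue = [47, 23]
enqueue(33): queue = [47, 23, 33]
enqueue(94): queue = [47, 23, 33, 94]
dequeue(): queue = [23, 33, 94]
enqueue(59): queue = [23, 33, 94, 59]
dequeue(): queue = [33, 94, 59]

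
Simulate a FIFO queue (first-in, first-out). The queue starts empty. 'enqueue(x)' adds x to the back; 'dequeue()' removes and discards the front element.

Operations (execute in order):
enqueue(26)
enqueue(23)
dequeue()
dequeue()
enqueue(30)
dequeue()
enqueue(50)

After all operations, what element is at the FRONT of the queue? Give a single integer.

Answer: 50

Derivation:
enqueue(26): queue = [26]
enqueue(23): queue = [26, 23]
dequeue(): queue = [23]
dequeue(): queue = []
enqueue(30): queue = [30]
dequeue(): queue = []
enqueue(50): queue = [50]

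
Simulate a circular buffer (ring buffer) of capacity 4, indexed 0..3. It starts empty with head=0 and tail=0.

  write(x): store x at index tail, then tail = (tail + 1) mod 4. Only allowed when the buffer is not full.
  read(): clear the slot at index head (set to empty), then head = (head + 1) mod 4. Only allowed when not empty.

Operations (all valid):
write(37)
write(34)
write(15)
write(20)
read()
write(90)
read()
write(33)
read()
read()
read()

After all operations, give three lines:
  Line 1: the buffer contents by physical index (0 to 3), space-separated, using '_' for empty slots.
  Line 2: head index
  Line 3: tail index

write(37): buf=[37 _ _ _], head=0, tail=1, size=1
write(34): buf=[37 34 _ _], head=0, tail=2, size=2
write(15): buf=[37 34 15 _], head=0, tail=3, size=3
write(20): buf=[37 34 15 20], head=0, tail=0, size=4
read(): buf=[_ 34 15 20], head=1, tail=0, size=3
write(90): buf=[90 34 15 20], head=1, tail=1, size=4
read(): buf=[90 _ 15 20], head=2, tail=1, size=3
write(33): buf=[90 33 15 20], head=2, tail=2, size=4
read(): buf=[90 33 _ 20], head=3, tail=2, size=3
read(): buf=[90 33 _ _], head=0, tail=2, size=2
read(): buf=[_ 33 _ _], head=1, tail=2, size=1

Answer: _ 33 _ _
1
2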